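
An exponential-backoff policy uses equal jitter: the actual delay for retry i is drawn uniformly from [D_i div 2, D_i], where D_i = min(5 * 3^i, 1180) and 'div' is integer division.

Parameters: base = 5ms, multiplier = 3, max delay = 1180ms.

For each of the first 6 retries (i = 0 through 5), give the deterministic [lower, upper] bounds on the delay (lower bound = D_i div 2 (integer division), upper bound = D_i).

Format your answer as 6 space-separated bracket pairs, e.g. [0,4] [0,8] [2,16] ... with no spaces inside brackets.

Computing bounds per retry:
  i=0: D_i=min(5*3^0,1180)=5, bounds=[2,5]
  i=1: D_i=min(5*3^1,1180)=15, bounds=[7,15]
  i=2: D_i=min(5*3^2,1180)=45, bounds=[22,45]
  i=3: D_i=min(5*3^3,1180)=135, bounds=[67,135]
  i=4: D_i=min(5*3^4,1180)=405, bounds=[202,405]
  i=5: D_i=min(5*3^5,1180)=1180, bounds=[590,1180]

Answer: [2,5] [7,15] [22,45] [67,135] [202,405] [590,1180]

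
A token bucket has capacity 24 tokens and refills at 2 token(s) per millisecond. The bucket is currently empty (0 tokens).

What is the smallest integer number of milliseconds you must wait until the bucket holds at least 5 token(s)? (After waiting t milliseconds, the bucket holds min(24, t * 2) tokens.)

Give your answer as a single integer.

Answer: 3

Derivation:
Need t * 2 >= 5, so t >= 5/2.
Smallest integer t = ceil(5/2) = 3.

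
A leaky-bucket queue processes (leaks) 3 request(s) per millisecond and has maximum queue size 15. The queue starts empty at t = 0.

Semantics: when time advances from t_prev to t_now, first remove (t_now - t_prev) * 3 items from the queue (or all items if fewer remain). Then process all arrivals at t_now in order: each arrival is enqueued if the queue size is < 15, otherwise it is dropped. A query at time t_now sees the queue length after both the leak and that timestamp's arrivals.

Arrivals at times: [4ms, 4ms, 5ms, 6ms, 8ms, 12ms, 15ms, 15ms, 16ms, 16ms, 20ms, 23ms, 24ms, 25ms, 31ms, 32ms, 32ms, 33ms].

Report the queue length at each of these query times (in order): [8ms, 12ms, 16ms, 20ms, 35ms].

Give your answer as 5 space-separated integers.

Answer: 1 1 2 1 0

Derivation:
Queue lengths at query times:
  query t=8ms: backlog = 1
  query t=12ms: backlog = 1
  query t=16ms: backlog = 2
  query t=20ms: backlog = 1
  query t=35ms: backlog = 0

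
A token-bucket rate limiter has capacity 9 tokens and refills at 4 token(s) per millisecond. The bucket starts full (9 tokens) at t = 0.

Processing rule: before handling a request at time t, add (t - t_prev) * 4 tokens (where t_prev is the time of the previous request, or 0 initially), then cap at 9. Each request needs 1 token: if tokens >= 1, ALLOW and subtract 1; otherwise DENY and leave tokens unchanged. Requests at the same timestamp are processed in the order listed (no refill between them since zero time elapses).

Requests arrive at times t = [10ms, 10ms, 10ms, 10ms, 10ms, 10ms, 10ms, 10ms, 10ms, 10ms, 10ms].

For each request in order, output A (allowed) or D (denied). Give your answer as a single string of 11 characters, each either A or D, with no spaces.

Simulating step by step:
  req#1 t=10ms: ALLOW
  req#2 t=10ms: ALLOW
  req#3 t=10ms: ALLOW
  req#4 t=10ms: ALLOW
  req#5 t=10ms: ALLOW
  req#6 t=10ms: ALLOW
  req#7 t=10ms: ALLOW
  req#8 t=10ms: ALLOW
  req#9 t=10ms: ALLOW
  req#10 t=10ms: DENY
  req#11 t=10ms: DENY

Answer: AAAAAAAAADD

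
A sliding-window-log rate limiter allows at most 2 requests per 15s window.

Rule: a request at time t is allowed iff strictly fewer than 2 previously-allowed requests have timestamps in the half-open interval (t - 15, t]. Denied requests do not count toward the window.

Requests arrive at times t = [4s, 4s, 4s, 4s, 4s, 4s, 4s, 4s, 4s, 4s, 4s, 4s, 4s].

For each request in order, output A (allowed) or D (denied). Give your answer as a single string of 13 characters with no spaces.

Tracking allowed requests in the window:
  req#1 t=4s: ALLOW
  req#2 t=4s: ALLOW
  req#3 t=4s: DENY
  req#4 t=4s: DENY
  req#5 t=4s: DENY
  req#6 t=4s: DENY
  req#7 t=4s: DENY
  req#8 t=4s: DENY
  req#9 t=4s: DENY
  req#10 t=4s: DENY
  req#11 t=4s: DENY
  req#12 t=4s: DENY
  req#13 t=4s: DENY

Answer: AADDDDDDDDDDD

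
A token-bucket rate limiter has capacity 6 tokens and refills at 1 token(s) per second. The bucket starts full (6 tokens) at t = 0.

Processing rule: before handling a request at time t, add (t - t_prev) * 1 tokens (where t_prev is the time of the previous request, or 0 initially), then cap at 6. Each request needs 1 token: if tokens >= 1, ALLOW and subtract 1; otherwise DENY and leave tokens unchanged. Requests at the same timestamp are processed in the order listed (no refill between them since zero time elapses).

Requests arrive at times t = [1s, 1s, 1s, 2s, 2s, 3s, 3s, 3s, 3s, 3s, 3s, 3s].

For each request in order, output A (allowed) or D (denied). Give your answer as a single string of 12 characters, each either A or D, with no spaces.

Answer: AAAAAAAADDDD

Derivation:
Simulating step by step:
  req#1 t=1s: ALLOW
  req#2 t=1s: ALLOW
  req#3 t=1s: ALLOW
  req#4 t=2s: ALLOW
  req#5 t=2s: ALLOW
  req#6 t=3s: ALLOW
  req#7 t=3s: ALLOW
  req#8 t=3s: ALLOW
  req#9 t=3s: DENY
  req#10 t=3s: DENY
  req#11 t=3s: DENY
  req#12 t=3s: DENY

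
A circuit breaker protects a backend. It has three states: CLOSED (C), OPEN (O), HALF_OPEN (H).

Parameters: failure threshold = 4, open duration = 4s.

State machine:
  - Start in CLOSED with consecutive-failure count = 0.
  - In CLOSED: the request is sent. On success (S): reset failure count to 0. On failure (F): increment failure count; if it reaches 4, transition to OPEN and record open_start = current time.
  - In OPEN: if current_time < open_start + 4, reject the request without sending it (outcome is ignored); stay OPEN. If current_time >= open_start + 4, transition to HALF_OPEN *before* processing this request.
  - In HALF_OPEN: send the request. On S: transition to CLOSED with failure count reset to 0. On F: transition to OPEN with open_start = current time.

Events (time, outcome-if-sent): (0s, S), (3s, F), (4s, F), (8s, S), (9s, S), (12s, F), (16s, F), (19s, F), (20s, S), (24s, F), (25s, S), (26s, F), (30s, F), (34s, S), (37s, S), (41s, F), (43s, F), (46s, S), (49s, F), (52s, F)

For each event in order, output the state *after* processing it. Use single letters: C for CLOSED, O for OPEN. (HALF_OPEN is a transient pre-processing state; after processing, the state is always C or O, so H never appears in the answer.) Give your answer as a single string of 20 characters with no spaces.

Answer: CCCCCCCCCCCCCCCCCCCC

Derivation:
State after each event:
  event#1 t=0s outcome=S: state=CLOSED
  event#2 t=3s outcome=F: state=CLOSED
  event#3 t=4s outcome=F: state=CLOSED
  event#4 t=8s outcome=S: state=CLOSED
  event#5 t=9s outcome=S: state=CLOSED
  event#6 t=12s outcome=F: state=CLOSED
  event#7 t=16s outcome=F: state=CLOSED
  event#8 t=19s outcome=F: state=CLOSED
  event#9 t=20s outcome=S: state=CLOSED
  event#10 t=24s outcome=F: state=CLOSED
  event#11 t=25s outcome=S: state=CLOSED
  event#12 t=26s outcome=F: state=CLOSED
  event#13 t=30s outcome=F: state=CLOSED
  event#14 t=34s outcome=S: state=CLOSED
  event#15 t=37s outcome=S: state=CLOSED
  event#16 t=41s outcome=F: state=CLOSED
  event#17 t=43s outcome=F: state=CLOSED
  event#18 t=46s outcome=S: state=CLOSED
  event#19 t=49s outcome=F: state=CLOSED
  event#20 t=52s outcome=F: state=CLOSED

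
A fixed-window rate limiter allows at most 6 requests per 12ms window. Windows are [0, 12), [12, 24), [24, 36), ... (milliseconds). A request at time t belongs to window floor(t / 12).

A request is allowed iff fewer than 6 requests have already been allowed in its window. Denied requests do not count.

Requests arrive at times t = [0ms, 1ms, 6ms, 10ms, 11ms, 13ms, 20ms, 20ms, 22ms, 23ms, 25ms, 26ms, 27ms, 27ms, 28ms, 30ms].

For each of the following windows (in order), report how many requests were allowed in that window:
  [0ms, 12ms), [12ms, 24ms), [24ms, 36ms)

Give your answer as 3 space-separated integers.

Answer: 5 5 6

Derivation:
Processing requests:
  req#1 t=0ms (window 0): ALLOW
  req#2 t=1ms (window 0): ALLOW
  req#3 t=6ms (window 0): ALLOW
  req#4 t=10ms (window 0): ALLOW
  req#5 t=11ms (window 0): ALLOW
  req#6 t=13ms (window 1): ALLOW
  req#7 t=20ms (window 1): ALLOW
  req#8 t=20ms (window 1): ALLOW
  req#9 t=22ms (window 1): ALLOW
  req#10 t=23ms (window 1): ALLOW
  req#11 t=25ms (window 2): ALLOW
  req#12 t=26ms (window 2): ALLOW
  req#13 t=27ms (window 2): ALLOW
  req#14 t=27ms (window 2): ALLOW
  req#15 t=28ms (window 2): ALLOW
  req#16 t=30ms (window 2): ALLOW

Allowed counts by window: 5 5 6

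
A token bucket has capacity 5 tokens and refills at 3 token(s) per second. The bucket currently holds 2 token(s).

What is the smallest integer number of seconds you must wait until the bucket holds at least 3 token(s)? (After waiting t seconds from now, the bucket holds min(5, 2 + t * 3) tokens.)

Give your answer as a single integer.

Answer: 1

Derivation:
Need 2 + t * 3 >= 3, so t >= 1/3.
Smallest integer t = ceil(1/3) = 1.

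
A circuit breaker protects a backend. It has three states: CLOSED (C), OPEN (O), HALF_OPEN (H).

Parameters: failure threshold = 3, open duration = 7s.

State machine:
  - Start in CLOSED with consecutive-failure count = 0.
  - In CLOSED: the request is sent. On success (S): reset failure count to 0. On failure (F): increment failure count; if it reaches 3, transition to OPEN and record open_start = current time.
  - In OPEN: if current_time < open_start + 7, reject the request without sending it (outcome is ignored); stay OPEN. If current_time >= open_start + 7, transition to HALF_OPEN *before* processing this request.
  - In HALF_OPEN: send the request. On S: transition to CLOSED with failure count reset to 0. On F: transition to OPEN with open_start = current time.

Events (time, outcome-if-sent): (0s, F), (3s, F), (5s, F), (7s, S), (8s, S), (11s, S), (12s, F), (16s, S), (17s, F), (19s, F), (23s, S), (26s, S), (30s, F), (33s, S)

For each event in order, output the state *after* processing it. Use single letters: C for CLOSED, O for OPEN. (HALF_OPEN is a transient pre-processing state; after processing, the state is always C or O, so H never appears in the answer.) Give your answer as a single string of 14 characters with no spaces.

Answer: CCOOOOOOOOOCCC

Derivation:
State after each event:
  event#1 t=0s outcome=F: state=CLOSED
  event#2 t=3s outcome=F: state=CLOSED
  event#3 t=5s outcome=F: state=OPEN
  event#4 t=7s outcome=S: state=OPEN
  event#5 t=8s outcome=S: state=OPEN
  event#6 t=11s outcome=S: state=OPEN
  event#7 t=12s outcome=F: state=OPEN
  event#8 t=16s outcome=S: state=OPEN
  event#9 t=17s outcome=F: state=OPEN
  event#10 t=19s outcome=F: state=OPEN
  event#11 t=23s outcome=S: state=OPEN
  event#12 t=26s outcome=S: state=CLOSED
  event#13 t=30s outcome=F: state=CLOSED
  event#14 t=33s outcome=S: state=CLOSED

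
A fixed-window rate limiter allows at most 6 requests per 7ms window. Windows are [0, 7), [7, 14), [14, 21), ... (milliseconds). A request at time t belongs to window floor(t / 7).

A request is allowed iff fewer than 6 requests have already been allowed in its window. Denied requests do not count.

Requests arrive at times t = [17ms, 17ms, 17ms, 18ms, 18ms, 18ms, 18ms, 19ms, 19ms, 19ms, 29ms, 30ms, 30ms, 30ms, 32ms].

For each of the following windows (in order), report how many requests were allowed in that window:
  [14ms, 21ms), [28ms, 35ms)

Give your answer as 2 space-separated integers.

Answer: 6 5

Derivation:
Processing requests:
  req#1 t=17ms (window 2): ALLOW
  req#2 t=17ms (window 2): ALLOW
  req#3 t=17ms (window 2): ALLOW
  req#4 t=18ms (window 2): ALLOW
  req#5 t=18ms (window 2): ALLOW
  req#6 t=18ms (window 2): ALLOW
  req#7 t=18ms (window 2): DENY
  req#8 t=19ms (window 2): DENY
  req#9 t=19ms (window 2): DENY
  req#10 t=19ms (window 2): DENY
  req#11 t=29ms (window 4): ALLOW
  req#12 t=30ms (window 4): ALLOW
  req#13 t=30ms (window 4): ALLOW
  req#14 t=30ms (window 4): ALLOW
  req#15 t=32ms (window 4): ALLOW

Allowed counts by window: 6 5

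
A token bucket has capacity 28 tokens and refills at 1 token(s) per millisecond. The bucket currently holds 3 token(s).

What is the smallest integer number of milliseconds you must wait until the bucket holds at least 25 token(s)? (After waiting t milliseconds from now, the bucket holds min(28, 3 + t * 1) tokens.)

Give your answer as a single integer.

Need 3 + t * 1 >= 25, so t >= 22/1.
Smallest integer t = ceil(22/1) = 22.

Answer: 22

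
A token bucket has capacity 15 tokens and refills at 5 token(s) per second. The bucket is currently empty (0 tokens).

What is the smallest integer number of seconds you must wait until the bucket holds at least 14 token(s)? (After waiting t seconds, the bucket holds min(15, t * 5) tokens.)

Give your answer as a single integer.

Answer: 3

Derivation:
Need t * 5 >= 14, so t >= 14/5.
Smallest integer t = ceil(14/5) = 3.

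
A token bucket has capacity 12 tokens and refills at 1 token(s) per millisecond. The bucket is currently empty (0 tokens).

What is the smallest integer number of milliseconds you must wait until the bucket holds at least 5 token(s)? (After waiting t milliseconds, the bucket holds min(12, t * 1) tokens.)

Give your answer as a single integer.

Answer: 5

Derivation:
Need t * 1 >= 5, so t >= 5/1.
Smallest integer t = ceil(5/1) = 5.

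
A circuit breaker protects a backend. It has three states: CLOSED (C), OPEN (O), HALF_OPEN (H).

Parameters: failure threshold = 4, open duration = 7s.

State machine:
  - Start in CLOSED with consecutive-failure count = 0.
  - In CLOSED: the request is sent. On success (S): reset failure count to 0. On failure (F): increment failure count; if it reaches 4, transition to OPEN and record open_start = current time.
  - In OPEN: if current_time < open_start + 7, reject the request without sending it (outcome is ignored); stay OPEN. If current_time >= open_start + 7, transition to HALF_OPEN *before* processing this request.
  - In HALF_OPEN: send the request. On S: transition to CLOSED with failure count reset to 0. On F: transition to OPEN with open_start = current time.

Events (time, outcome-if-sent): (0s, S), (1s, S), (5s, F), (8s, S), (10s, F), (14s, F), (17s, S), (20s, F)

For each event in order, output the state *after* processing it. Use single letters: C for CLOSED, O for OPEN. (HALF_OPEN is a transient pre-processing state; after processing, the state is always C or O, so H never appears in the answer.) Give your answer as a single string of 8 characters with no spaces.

State after each event:
  event#1 t=0s outcome=S: state=CLOSED
  event#2 t=1s outcome=S: state=CLOSED
  event#3 t=5s outcome=F: state=CLOSED
  event#4 t=8s outcome=S: state=CLOSED
  event#5 t=10s outcome=F: state=CLOSED
  event#6 t=14s outcome=F: state=CLOSED
  event#7 t=17s outcome=S: state=CLOSED
  event#8 t=20s outcome=F: state=CLOSED

Answer: CCCCCCCC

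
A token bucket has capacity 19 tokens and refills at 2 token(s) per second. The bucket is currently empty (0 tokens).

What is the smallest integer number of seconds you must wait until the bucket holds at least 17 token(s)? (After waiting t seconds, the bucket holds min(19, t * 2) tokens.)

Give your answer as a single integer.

Answer: 9

Derivation:
Need t * 2 >= 17, so t >= 17/2.
Smallest integer t = ceil(17/2) = 9.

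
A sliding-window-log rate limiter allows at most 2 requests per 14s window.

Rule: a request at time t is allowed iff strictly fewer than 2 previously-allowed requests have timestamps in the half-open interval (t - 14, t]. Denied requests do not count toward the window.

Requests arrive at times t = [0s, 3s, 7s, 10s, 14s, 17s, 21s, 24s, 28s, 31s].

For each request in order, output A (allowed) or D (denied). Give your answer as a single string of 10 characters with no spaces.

Tracking allowed requests in the window:
  req#1 t=0s: ALLOW
  req#2 t=3s: ALLOW
  req#3 t=7s: DENY
  req#4 t=10s: DENY
  req#5 t=14s: ALLOW
  req#6 t=17s: ALLOW
  req#7 t=21s: DENY
  req#8 t=24s: DENY
  req#9 t=28s: ALLOW
  req#10 t=31s: ALLOW

Answer: AADDAADDAA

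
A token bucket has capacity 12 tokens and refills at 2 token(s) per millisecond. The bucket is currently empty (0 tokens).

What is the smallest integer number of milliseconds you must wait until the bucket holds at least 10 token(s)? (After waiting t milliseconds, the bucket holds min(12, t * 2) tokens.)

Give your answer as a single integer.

Need t * 2 >= 10, so t >= 10/2.
Smallest integer t = ceil(10/2) = 5.

Answer: 5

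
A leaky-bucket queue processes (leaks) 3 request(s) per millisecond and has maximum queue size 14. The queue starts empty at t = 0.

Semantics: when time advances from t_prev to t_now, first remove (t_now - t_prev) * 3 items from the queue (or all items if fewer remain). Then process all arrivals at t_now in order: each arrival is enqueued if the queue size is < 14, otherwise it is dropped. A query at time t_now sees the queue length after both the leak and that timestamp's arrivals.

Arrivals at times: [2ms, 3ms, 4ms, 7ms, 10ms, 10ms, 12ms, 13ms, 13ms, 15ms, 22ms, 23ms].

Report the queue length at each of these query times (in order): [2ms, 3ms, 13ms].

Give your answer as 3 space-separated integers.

Answer: 1 1 2

Derivation:
Queue lengths at query times:
  query t=2ms: backlog = 1
  query t=3ms: backlog = 1
  query t=13ms: backlog = 2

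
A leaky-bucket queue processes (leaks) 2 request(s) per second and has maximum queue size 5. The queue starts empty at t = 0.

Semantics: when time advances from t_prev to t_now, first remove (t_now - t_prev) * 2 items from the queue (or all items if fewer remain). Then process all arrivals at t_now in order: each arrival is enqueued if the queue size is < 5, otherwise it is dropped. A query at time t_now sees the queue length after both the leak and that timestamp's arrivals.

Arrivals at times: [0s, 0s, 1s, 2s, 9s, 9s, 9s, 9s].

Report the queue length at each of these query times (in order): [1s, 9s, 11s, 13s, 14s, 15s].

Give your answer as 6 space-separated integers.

Queue lengths at query times:
  query t=1s: backlog = 1
  query t=9s: backlog = 4
  query t=11s: backlog = 0
  query t=13s: backlog = 0
  query t=14s: backlog = 0
  query t=15s: backlog = 0

Answer: 1 4 0 0 0 0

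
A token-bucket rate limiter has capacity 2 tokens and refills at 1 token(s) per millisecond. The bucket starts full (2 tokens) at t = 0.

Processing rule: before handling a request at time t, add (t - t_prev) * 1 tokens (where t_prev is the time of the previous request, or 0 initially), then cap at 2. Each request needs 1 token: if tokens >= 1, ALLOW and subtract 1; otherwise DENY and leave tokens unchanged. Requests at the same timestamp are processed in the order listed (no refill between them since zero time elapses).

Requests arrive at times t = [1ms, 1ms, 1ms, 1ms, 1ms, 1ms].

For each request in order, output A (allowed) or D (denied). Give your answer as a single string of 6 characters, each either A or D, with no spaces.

Simulating step by step:
  req#1 t=1ms: ALLOW
  req#2 t=1ms: ALLOW
  req#3 t=1ms: DENY
  req#4 t=1ms: DENY
  req#5 t=1ms: DENY
  req#6 t=1ms: DENY

Answer: AADDDD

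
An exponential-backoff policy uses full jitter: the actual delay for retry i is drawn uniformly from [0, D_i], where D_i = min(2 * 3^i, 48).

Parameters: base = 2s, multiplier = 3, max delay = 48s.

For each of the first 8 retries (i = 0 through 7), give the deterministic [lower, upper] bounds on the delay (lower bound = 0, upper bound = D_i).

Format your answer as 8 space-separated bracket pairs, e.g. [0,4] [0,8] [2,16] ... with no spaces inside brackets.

Computing bounds per retry:
  i=0: D_i=min(2*3^0,48)=2, bounds=[0,2]
  i=1: D_i=min(2*3^1,48)=6, bounds=[0,6]
  i=2: D_i=min(2*3^2,48)=18, bounds=[0,18]
  i=3: D_i=min(2*3^3,48)=48, bounds=[0,48]
  i=4: D_i=min(2*3^4,48)=48, bounds=[0,48]
  i=5: D_i=min(2*3^5,48)=48, bounds=[0,48]
  i=6: D_i=min(2*3^6,48)=48, bounds=[0,48]
  i=7: D_i=min(2*3^7,48)=48, bounds=[0,48]

Answer: [0,2] [0,6] [0,18] [0,48] [0,48] [0,48] [0,48] [0,48]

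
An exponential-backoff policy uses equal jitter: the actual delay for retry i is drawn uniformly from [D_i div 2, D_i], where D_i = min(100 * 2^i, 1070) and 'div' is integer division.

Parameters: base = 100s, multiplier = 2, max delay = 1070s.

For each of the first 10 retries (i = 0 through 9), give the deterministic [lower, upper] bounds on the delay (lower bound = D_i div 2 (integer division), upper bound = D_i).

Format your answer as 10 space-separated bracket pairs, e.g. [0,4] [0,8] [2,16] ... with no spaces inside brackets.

Answer: [50,100] [100,200] [200,400] [400,800] [535,1070] [535,1070] [535,1070] [535,1070] [535,1070] [535,1070]

Derivation:
Computing bounds per retry:
  i=0: D_i=min(100*2^0,1070)=100, bounds=[50,100]
  i=1: D_i=min(100*2^1,1070)=200, bounds=[100,200]
  i=2: D_i=min(100*2^2,1070)=400, bounds=[200,400]
  i=3: D_i=min(100*2^3,1070)=800, bounds=[400,800]
  i=4: D_i=min(100*2^4,1070)=1070, bounds=[535,1070]
  i=5: D_i=min(100*2^5,1070)=1070, bounds=[535,1070]
  i=6: D_i=min(100*2^6,1070)=1070, bounds=[535,1070]
  i=7: D_i=min(100*2^7,1070)=1070, bounds=[535,1070]
  i=8: D_i=min(100*2^8,1070)=1070, bounds=[535,1070]
  i=9: D_i=min(100*2^9,1070)=1070, bounds=[535,1070]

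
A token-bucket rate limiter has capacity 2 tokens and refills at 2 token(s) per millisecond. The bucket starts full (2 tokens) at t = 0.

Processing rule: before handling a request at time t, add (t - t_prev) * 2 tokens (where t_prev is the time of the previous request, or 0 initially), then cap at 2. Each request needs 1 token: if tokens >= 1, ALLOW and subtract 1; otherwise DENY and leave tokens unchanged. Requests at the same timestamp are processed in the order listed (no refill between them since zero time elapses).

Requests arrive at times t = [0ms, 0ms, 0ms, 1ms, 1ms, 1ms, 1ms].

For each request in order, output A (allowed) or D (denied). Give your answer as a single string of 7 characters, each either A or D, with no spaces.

Answer: AADAADD

Derivation:
Simulating step by step:
  req#1 t=0ms: ALLOW
  req#2 t=0ms: ALLOW
  req#3 t=0ms: DENY
  req#4 t=1ms: ALLOW
  req#5 t=1ms: ALLOW
  req#6 t=1ms: DENY
  req#7 t=1ms: DENY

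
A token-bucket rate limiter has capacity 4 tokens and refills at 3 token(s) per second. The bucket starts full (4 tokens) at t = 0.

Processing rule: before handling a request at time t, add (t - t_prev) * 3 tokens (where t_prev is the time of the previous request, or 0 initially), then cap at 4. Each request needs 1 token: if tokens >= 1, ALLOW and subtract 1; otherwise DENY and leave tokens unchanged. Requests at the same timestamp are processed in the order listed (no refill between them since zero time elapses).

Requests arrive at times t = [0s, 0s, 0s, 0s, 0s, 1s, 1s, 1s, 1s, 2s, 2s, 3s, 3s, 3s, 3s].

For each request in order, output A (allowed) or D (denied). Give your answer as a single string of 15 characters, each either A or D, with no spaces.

Answer: AAAADAAADAAAAAA

Derivation:
Simulating step by step:
  req#1 t=0s: ALLOW
  req#2 t=0s: ALLOW
  req#3 t=0s: ALLOW
  req#4 t=0s: ALLOW
  req#5 t=0s: DENY
  req#6 t=1s: ALLOW
  req#7 t=1s: ALLOW
  req#8 t=1s: ALLOW
  req#9 t=1s: DENY
  req#10 t=2s: ALLOW
  req#11 t=2s: ALLOW
  req#12 t=3s: ALLOW
  req#13 t=3s: ALLOW
  req#14 t=3s: ALLOW
  req#15 t=3s: ALLOW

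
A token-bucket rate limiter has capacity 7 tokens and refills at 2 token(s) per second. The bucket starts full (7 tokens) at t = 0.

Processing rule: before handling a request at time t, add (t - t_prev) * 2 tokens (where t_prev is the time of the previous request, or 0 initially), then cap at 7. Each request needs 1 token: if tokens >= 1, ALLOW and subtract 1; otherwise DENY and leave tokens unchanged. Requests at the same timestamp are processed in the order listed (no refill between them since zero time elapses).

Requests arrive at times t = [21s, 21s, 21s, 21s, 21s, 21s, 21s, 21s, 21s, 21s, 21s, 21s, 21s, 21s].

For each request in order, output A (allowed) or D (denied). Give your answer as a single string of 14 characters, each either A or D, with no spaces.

Simulating step by step:
  req#1 t=21s: ALLOW
  req#2 t=21s: ALLOW
  req#3 t=21s: ALLOW
  req#4 t=21s: ALLOW
  req#5 t=21s: ALLOW
  req#6 t=21s: ALLOW
  req#7 t=21s: ALLOW
  req#8 t=21s: DENY
  req#9 t=21s: DENY
  req#10 t=21s: DENY
  req#11 t=21s: DENY
  req#12 t=21s: DENY
  req#13 t=21s: DENY
  req#14 t=21s: DENY

Answer: AAAAAAADDDDDDD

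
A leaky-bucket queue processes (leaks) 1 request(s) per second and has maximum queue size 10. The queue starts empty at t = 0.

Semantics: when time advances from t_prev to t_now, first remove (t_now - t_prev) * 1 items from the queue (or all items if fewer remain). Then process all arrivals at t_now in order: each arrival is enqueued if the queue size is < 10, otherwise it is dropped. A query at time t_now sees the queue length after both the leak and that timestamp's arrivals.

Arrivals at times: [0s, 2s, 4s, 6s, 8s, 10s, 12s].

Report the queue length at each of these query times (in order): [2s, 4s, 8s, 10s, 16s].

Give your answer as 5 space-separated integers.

Answer: 1 1 1 1 0

Derivation:
Queue lengths at query times:
  query t=2s: backlog = 1
  query t=4s: backlog = 1
  query t=8s: backlog = 1
  query t=10s: backlog = 1
  query t=16s: backlog = 0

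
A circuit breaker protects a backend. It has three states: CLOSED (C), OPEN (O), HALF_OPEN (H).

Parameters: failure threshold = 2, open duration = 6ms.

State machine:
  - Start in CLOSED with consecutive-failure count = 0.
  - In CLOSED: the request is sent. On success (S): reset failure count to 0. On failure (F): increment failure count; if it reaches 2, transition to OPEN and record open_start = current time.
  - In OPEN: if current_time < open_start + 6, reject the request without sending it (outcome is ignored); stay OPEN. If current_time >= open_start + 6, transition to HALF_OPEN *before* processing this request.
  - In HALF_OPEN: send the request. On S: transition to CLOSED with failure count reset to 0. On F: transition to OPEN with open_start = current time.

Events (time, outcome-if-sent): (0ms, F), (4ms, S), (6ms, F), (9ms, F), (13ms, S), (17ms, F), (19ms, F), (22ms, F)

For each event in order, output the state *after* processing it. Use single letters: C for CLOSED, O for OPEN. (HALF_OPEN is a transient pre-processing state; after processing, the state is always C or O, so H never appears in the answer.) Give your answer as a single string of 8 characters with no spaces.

State after each event:
  event#1 t=0ms outcome=F: state=CLOSED
  event#2 t=4ms outcome=S: state=CLOSED
  event#3 t=6ms outcome=F: state=CLOSED
  event#4 t=9ms outcome=F: state=OPEN
  event#5 t=13ms outcome=S: state=OPEN
  event#6 t=17ms outcome=F: state=OPEN
  event#7 t=19ms outcome=F: state=OPEN
  event#8 t=22ms outcome=F: state=OPEN

Answer: CCCOOOOO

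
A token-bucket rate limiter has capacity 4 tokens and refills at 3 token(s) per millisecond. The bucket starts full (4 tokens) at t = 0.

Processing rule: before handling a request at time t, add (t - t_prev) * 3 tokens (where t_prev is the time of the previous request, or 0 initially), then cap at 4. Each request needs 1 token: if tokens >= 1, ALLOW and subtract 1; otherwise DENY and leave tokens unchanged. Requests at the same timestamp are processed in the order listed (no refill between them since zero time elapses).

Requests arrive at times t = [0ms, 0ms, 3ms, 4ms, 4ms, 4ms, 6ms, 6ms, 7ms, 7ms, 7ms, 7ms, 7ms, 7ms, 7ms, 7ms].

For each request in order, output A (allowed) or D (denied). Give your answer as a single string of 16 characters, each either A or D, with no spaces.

Simulating step by step:
  req#1 t=0ms: ALLOW
  req#2 t=0ms: ALLOW
  req#3 t=3ms: ALLOW
  req#4 t=4ms: ALLOW
  req#5 t=4ms: ALLOW
  req#6 t=4ms: ALLOW
  req#7 t=6ms: ALLOW
  req#8 t=6ms: ALLOW
  req#9 t=7ms: ALLOW
  req#10 t=7ms: ALLOW
  req#11 t=7ms: ALLOW
  req#12 t=7ms: ALLOW
  req#13 t=7ms: DENY
  req#14 t=7ms: DENY
  req#15 t=7ms: DENY
  req#16 t=7ms: DENY

Answer: AAAAAAAAAAAADDDD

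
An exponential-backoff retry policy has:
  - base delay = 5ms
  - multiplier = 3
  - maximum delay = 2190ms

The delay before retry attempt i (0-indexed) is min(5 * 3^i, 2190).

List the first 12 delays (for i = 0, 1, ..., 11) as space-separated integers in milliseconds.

Computing each delay:
  i=0: min(5*3^0, 2190) = 5
  i=1: min(5*3^1, 2190) = 15
  i=2: min(5*3^2, 2190) = 45
  i=3: min(5*3^3, 2190) = 135
  i=4: min(5*3^4, 2190) = 405
  i=5: min(5*3^5, 2190) = 1215
  i=6: min(5*3^6, 2190) = 2190
  i=7: min(5*3^7, 2190) = 2190
  i=8: min(5*3^8, 2190) = 2190
  i=9: min(5*3^9, 2190) = 2190
  i=10: min(5*3^10, 2190) = 2190
  i=11: min(5*3^11, 2190) = 2190

Answer: 5 15 45 135 405 1215 2190 2190 2190 2190 2190 2190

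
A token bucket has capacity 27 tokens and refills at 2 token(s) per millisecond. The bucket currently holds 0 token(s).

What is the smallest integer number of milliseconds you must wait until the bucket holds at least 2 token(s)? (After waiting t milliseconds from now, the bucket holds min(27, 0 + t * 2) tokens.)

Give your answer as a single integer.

Answer: 1

Derivation:
Need 0 + t * 2 >= 2, so t >= 2/2.
Smallest integer t = ceil(2/2) = 1.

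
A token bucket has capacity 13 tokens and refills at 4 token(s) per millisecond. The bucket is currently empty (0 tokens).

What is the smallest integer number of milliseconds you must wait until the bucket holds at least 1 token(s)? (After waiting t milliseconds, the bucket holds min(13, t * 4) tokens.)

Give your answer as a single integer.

Answer: 1

Derivation:
Need t * 4 >= 1, so t >= 1/4.
Smallest integer t = ceil(1/4) = 1.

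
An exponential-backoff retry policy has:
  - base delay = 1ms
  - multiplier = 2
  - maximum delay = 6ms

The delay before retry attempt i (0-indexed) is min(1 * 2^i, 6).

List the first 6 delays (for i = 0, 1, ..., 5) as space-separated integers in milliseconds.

Computing each delay:
  i=0: min(1*2^0, 6) = 1
  i=1: min(1*2^1, 6) = 2
  i=2: min(1*2^2, 6) = 4
  i=3: min(1*2^3, 6) = 6
  i=4: min(1*2^4, 6) = 6
  i=5: min(1*2^5, 6) = 6

Answer: 1 2 4 6 6 6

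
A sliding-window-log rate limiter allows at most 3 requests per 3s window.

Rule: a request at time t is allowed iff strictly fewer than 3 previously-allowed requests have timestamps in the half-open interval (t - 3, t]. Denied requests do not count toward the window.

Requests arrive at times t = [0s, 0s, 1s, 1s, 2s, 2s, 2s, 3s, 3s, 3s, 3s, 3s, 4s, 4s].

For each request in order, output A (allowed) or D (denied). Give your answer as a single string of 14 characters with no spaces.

Tracking allowed requests in the window:
  req#1 t=0s: ALLOW
  req#2 t=0s: ALLOW
  req#3 t=1s: ALLOW
  req#4 t=1s: DENY
  req#5 t=2s: DENY
  req#6 t=2s: DENY
  req#7 t=2s: DENY
  req#8 t=3s: ALLOW
  req#9 t=3s: ALLOW
  req#10 t=3s: DENY
  req#11 t=3s: DENY
  req#12 t=3s: DENY
  req#13 t=4s: ALLOW
  req#14 t=4s: DENY

Answer: AAADDDDAADDDAD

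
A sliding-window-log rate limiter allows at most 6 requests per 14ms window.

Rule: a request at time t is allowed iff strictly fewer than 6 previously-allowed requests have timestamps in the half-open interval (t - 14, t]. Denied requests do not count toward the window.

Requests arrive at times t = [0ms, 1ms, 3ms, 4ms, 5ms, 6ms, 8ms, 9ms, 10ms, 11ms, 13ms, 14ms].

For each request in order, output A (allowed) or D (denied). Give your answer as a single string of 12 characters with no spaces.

Tracking allowed requests in the window:
  req#1 t=0ms: ALLOW
  req#2 t=1ms: ALLOW
  req#3 t=3ms: ALLOW
  req#4 t=4ms: ALLOW
  req#5 t=5ms: ALLOW
  req#6 t=6ms: ALLOW
  req#7 t=8ms: DENY
  req#8 t=9ms: DENY
  req#9 t=10ms: DENY
  req#10 t=11ms: DENY
  req#11 t=13ms: DENY
  req#12 t=14ms: ALLOW

Answer: AAAAAADDDDDA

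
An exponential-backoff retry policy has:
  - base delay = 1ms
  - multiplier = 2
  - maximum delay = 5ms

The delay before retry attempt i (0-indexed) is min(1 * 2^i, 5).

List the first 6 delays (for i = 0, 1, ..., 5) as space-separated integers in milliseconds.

Computing each delay:
  i=0: min(1*2^0, 5) = 1
  i=1: min(1*2^1, 5) = 2
  i=2: min(1*2^2, 5) = 4
  i=3: min(1*2^3, 5) = 5
  i=4: min(1*2^4, 5) = 5
  i=5: min(1*2^5, 5) = 5

Answer: 1 2 4 5 5 5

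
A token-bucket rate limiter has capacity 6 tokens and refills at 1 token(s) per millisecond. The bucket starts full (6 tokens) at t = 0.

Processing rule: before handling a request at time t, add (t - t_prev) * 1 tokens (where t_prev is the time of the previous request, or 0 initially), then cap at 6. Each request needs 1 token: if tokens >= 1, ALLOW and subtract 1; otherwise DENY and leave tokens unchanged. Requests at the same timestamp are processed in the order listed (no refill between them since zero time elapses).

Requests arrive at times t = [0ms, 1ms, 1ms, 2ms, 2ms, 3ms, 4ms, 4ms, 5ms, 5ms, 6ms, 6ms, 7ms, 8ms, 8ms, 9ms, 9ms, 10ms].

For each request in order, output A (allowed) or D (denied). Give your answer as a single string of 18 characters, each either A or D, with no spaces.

Answer: AAAAAAAAAAAAAADADA

Derivation:
Simulating step by step:
  req#1 t=0ms: ALLOW
  req#2 t=1ms: ALLOW
  req#3 t=1ms: ALLOW
  req#4 t=2ms: ALLOW
  req#5 t=2ms: ALLOW
  req#6 t=3ms: ALLOW
  req#7 t=4ms: ALLOW
  req#8 t=4ms: ALLOW
  req#9 t=5ms: ALLOW
  req#10 t=5ms: ALLOW
  req#11 t=6ms: ALLOW
  req#12 t=6ms: ALLOW
  req#13 t=7ms: ALLOW
  req#14 t=8ms: ALLOW
  req#15 t=8ms: DENY
  req#16 t=9ms: ALLOW
  req#17 t=9ms: DENY
  req#18 t=10ms: ALLOW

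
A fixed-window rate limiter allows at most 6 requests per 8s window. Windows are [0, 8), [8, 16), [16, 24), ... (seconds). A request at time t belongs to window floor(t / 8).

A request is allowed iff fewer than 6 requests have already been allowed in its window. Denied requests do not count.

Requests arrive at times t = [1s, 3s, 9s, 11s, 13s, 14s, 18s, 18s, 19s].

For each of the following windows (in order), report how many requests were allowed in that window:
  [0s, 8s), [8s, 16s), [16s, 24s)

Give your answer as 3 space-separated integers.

Processing requests:
  req#1 t=1s (window 0): ALLOW
  req#2 t=3s (window 0): ALLOW
  req#3 t=9s (window 1): ALLOW
  req#4 t=11s (window 1): ALLOW
  req#5 t=13s (window 1): ALLOW
  req#6 t=14s (window 1): ALLOW
  req#7 t=18s (window 2): ALLOW
  req#8 t=18s (window 2): ALLOW
  req#9 t=19s (window 2): ALLOW

Allowed counts by window: 2 4 3

Answer: 2 4 3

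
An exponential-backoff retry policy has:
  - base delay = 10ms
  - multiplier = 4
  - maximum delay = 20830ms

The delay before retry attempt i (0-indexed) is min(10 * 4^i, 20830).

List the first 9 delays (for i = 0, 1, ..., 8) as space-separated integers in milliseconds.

Computing each delay:
  i=0: min(10*4^0, 20830) = 10
  i=1: min(10*4^1, 20830) = 40
  i=2: min(10*4^2, 20830) = 160
  i=3: min(10*4^3, 20830) = 640
  i=4: min(10*4^4, 20830) = 2560
  i=5: min(10*4^5, 20830) = 10240
  i=6: min(10*4^6, 20830) = 20830
  i=7: min(10*4^7, 20830) = 20830
  i=8: min(10*4^8, 20830) = 20830

Answer: 10 40 160 640 2560 10240 20830 20830 20830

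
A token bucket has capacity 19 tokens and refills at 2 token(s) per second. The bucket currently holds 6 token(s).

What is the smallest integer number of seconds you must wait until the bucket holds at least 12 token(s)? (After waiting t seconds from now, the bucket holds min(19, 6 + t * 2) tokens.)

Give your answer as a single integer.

Answer: 3

Derivation:
Need 6 + t * 2 >= 12, so t >= 6/2.
Smallest integer t = ceil(6/2) = 3.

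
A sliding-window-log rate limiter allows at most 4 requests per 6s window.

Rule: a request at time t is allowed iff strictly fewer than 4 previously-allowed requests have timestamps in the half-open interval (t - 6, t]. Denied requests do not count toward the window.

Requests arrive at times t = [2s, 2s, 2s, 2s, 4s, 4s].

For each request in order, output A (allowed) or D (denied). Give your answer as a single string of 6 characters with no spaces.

Answer: AAAADD

Derivation:
Tracking allowed requests in the window:
  req#1 t=2s: ALLOW
  req#2 t=2s: ALLOW
  req#3 t=2s: ALLOW
  req#4 t=2s: ALLOW
  req#5 t=4s: DENY
  req#6 t=4s: DENY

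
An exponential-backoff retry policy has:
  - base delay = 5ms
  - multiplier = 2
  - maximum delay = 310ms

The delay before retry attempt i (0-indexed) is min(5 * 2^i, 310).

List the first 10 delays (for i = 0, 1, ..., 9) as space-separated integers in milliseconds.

Answer: 5 10 20 40 80 160 310 310 310 310

Derivation:
Computing each delay:
  i=0: min(5*2^0, 310) = 5
  i=1: min(5*2^1, 310) = 10
  i=2: min(5*2^2, 310) = 20
  i=3: min(5*2^3, 310) = 40
  i=4: min(5*2^4, 310) = 80
  i=5: min(5*2^5, 310) = 160
  i=6: min(5*2^6, 310) = 310
  i=7: min(5*2^7, 310) = 310
  i=8: min(5*2^8, 310) = 310
  i=9: min(5*2^9, 310) = 310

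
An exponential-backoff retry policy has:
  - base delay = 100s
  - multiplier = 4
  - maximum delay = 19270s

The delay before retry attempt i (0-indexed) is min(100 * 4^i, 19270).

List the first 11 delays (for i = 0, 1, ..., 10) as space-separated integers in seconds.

Computing each delay:
  i=0: min(100*4^0, 19270) = 100
  i=1: min(100*4^1, 19270) = 400
  i=2: min(100*4^2, 19270) = 1600
  i=3: min(100*4^3, 19270) = 6400
  i=4: min(100*4^4, 19270) = 19270
  i=5: min(100*4^5, 19270) = 19270
  i=6: min(100*4^6, 19270) = 19270
  i=7: min(100*4^7, 19270) = 19270
  i=8: min(100*4^8, 19270) = 19270
  i=9: min(100*4^9, 19270) = 19270
  i=10: min(100*4^10, 19270) = 19270

Answer: 100 400 1600 6400 19270 19270 19270 19270 19270 19270 19270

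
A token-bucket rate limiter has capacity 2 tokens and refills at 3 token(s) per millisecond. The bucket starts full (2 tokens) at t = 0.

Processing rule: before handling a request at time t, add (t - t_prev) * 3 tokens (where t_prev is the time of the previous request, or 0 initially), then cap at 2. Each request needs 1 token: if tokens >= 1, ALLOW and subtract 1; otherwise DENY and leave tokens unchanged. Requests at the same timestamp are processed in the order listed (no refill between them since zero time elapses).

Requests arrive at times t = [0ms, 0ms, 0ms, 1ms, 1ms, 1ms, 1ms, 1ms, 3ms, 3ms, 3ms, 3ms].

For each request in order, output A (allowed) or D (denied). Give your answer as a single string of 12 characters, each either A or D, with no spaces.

Simulating step by step:
  req#1 t=0ms: ALLOW
  req#2 t=0ms: ALLOW
  req#3 t=0ms: DENY
  req#4 t=1ms: ALLOW
  req#5 t=1ms: ALLOW
  req#6 t=1ms: DENY
  req#7 t=1ms: DENY
  req#8 t=1ms: DENY
  req#9 t=3ms: ALLOW
  req#10 t=3ms: ALLOW
  req#11 t=3ms: DENY
  req#12 t=3ms: DENY

Answer: AADAADDDAADD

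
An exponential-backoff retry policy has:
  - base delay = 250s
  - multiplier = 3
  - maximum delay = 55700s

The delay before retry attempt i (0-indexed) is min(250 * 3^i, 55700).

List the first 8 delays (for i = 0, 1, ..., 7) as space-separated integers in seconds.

Answer: 250 750 2250 6750 20250 55700 55700 55700

Derivation:
Computing each delay:
  i=0: min(250*3^0, 55700) = 250
  i=1: min(250*3^1, 55700) = 750
  i=2: min(250*3^2, 55700) = 2250
  i=3: min(250*3^3, 55700) = 6750
  i=4: min(250*3^4, 55700) = 20250
  i=5: min(250*3^5, 55700) = 55700
  i=6: min(250*3^6, 55700) = 55700
  i=7: min(250*3^7, 55700) = 55700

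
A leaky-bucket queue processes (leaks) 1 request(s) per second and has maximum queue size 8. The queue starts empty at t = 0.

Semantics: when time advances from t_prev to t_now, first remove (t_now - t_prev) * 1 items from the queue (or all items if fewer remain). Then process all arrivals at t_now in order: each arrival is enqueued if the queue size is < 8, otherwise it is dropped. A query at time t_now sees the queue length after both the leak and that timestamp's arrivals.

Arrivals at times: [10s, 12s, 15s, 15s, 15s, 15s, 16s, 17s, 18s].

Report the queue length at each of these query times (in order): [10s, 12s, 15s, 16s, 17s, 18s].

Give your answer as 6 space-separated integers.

Queue lengths at query times:
  query t=10s: backlog = 1
  query t=12s: backlog = 1
  query t=15s: backlog = 4
  query t=16s: backlog = 4
  query t=17s: backlog = 4
  query t=18s: backlog = 4

Answer: 1 1 4 4 4 4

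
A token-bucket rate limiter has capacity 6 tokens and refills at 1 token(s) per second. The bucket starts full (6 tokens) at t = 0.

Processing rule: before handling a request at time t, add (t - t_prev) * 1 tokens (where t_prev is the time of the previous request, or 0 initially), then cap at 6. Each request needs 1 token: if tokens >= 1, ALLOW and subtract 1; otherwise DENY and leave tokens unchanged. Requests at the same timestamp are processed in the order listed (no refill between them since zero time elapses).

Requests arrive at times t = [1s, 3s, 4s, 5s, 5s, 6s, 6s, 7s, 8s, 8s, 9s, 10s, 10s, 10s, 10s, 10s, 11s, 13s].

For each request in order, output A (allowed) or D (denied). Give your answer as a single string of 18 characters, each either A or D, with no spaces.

Simulating step by step:
  req#1 t=1s: ALLOW
  req#2 t=3s: ALLOW
  req#3 t=4s: ALLOW
  req#4 t=5s: ALLOW
  req#5 t=5s: ALLOW
  req#6 t=6s: ALLOW
  req#7 t=6s: ALLOW
  req#8 t=7s: ALLOW
  req#9 t=8s: ALLOW
  req#10 t=8s: ALLOW
  req#11 t=9s: ALLOW
  req#12 t=10s: ALLOW
  req#13 t=10s: ALLOW
  req#14 t=10s: ALLOW
  req#15 t=10s: DENY
  req#16 t=10s: DENY
  req#17 t=11s: ALLOW
  req#18 t=13s: ALLOW

Answer: AAAAAAAAAAAAAADDAA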